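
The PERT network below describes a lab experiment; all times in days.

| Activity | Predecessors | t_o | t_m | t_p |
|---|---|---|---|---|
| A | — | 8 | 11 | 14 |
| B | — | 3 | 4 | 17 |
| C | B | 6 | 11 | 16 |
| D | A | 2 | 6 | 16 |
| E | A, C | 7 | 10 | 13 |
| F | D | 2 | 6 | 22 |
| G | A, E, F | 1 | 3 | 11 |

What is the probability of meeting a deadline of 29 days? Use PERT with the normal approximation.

te_A = (8 + 4·11 + 14)/6 = 66/6 = 11; σ²_A = ((14−8)/6)² = 1.000
te_B = (3 + 4·4 + 17)/6 = 36/6 = 6; σ²_B = ((17−3)/6)² = 5.444
te_C = (6 + 4·11 + 16)/6 = 66/6 = 11; σ²_C = ((16−6)/6)² = 2.778
te_D = (2 + 4·6 + 16)/6 = 42/6 = 7; σ²_D = ((16−2)/6)² = 5.444
te_E = (7 + 4·10 + 13)/6 = 60/6 = 10; σ²_E = ((13−7)/6)² = 1.000
te_F = (2 + 4·6 + 22)/6 = 48/6 = 8; σ²_F = ((22−2)/6)² = 11.111
te_G = (1 + 4·3 + 11)/6 = 24/6 = 4; σ²_G = ((11−1)/6)² = 2.778

Forward pass:
ES_A = 0; EF_A = 11
ES_B = 0; EF_B = 6
ES_C = 6; EF_C = 6+11 = 17
ES_D = 11; EF_D = 11+7 = 18
ES_E = max(EF_A=11, EF_C=17) = 17; EF_E = 17+10 = 27
ES_F = 18; EF_F = 18+8 = 26
ES_G = max(EF_A=11, EF_E=27, EF_F=26) = 27; EF_G = 27+4 = 31
Expected project duration μ = 31 days. Critical path: B → C → E → G.

Variance along critical path = 5.444 + 2.778 + 1.000 + 2.778 = 12.000; σ = √12.000 = 3.464 days.
Z = (29 − 31) / 3.464 = -0.577
P(T ≤ 29) = Φ(-0.577) ≈ 0.282

0.282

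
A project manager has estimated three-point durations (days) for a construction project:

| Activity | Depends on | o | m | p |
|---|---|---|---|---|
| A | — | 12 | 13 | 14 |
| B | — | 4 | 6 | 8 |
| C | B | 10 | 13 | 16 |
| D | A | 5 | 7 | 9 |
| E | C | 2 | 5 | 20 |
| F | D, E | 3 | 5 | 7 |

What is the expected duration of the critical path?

31 days

te_A = (12 + 4·13 + 14)/6 = 78/6 = 13
te_B = (4 + 4·6 + 8)/6 = 36/6 = 6
te_C = (10 + 4·13 + 16)/6 = 78/6 = 13
te_D = (5 + 4·7 + 9)/6 = 42/6 = 7
te_E = (2 + 4·5 + 20)/6 = 42/6 = 7
te_F = (3 + 4·5 + 7)/6 = 30/6 = 5

Forward pass:
ES_A = 0; EF_A = 13
ES_B = 0; EF_B = 6
ES_C = 6; EF_C = 6+13 = 19
ES_D = 13; EF_D = 13+7 = 20
ES_E = 19; EF_E = 19+7 = 26
ES_F = max(EF_D=20, EF_E=26) = 26; EF_F = 26+5 = 31
Expected project duration μ = 31 days. Critical path: B → C → E → F.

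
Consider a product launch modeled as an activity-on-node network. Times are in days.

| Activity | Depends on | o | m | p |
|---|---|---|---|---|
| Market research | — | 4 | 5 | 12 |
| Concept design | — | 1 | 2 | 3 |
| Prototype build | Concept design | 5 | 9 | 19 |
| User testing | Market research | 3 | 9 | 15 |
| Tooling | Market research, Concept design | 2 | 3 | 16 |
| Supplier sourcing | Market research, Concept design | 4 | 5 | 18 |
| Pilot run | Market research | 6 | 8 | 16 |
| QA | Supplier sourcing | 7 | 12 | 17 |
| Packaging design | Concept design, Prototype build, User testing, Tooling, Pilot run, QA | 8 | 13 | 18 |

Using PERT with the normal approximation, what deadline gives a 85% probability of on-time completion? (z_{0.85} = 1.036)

te_Market research = (4 + 4·5 + 12)/6 = 36/6 = 6; σ²_Market research = ((12−4)/6)² = 1.778
te_Concept design = (1 + 4·2 + 3)/6 = 12/6 = 2; σ²_Concept design = ((3−1)/6)² = 0.111
te_Prototype build = (5 + 4·9 + 19)/6 = 60/6 = 10; σ²_Prototype build = ((19−5)/6)² = 5.444
te_User testing = (3 + 4·9 + 15)/6 = 54/6 = 9; σ²_User testing = ((15−3)/6)² = 4.000
te_Tooling = (2 + 4·3 + 16)/6 = 30/6 = 5; σ²_Tooling = ((16−2)/6)² = 5.444
te_Supplier sourcing = (4 + 4·5 + 18)/6 = 42/6 = 7; σ²_Supplier sourcing = ((18−4)/6)² = 5.444
te_Pilot run = (6 + 4·8 + 16)/6 = 54/6 = 9; σ²_Pilot run = ((16−6)/6)² = 2.778
te_QA = (7 + 4·12 + 17)/6 = 72/6 = 12; σ²_QA = ((17−7)/6)² = 2.778
te_Packaging design = (8 + 4·13 + 18)/6 = 78/6 = 13; σ²_Packaging design = ((18−8)/6)² = 2.778

Forward pass:
ES_Market research = 0; EF_Market research = 6
ES_Concept design = 0; EF_Concept design = 2
ES_Prototype build = 2; EF_Prototype build = 2+10 = 12
ES_User testing = 6; EF_User testing = 6+9 = 15
ES_Tooling = max(EF_Market research=6, EF_Concept design=2) = 6; EF_Tooling = 6+5 = 11
ES_Supplier sourcing = max(EF_Market research=6, EF_Concept design=2) = 6; EF_Supplier sourcing = 6+7 = 13
ES_Pilot run = 6; EF_Pilot run = 6+9 = 15
ES_QA = 13; EF_QA = 13+12 = 25
ES_Packaging design = max(EF_Concept design=2, EF_Prototype build=12, EF_User testing=15, EF_Tooling=11, EF_Pilot run=15, EF_QA=25) = 25; EF_Packaging design = 25+13 = 38
Expected project duration μ = 38 days. Critical path: Market research → Supplier sourcing → QA → Packaging design.

Variance along critical path = 1.778 + 5.444 + 2.778 + 2.778 = 12.778; σ = 3.575 days.
D = μ + z·σ = 38 + 1.036·3.575 = 41.7 days

41.7 days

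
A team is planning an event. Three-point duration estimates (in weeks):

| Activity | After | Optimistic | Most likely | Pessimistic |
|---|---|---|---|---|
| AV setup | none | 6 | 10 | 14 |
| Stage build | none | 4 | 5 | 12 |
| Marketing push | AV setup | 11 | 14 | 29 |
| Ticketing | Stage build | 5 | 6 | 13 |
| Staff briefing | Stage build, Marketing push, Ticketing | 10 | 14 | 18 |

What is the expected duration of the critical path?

40 weeks

te_AV setup = (6 + 4·10 + 14)/6 = 60/6 = 10
te_Stage build = (4 + 4·5 + 12)/6 = 36/6 = 6
te_Marketing push = (11 + 4·14 + 29)/6 = 96/6 = 16
te_Ticketing = (5 + 4·6 + 13)/6 = 42/6 = 7
te_Staff briefing = (10 + 4·14 + 18)/6 = 84/6 = 14

Forward pass:
ES_AV setup = 0; EF_AV setup = 10
ES_Stage build = 0; EF_Stage build = 6
ES_Marketing push = 10; EF_Marketing push = 10+16 = 26
ES_Ticketing = 6; EF_Ticketing = 6+7 = 13
ES_Staff briefing = max(EF_Stage build=6, EF_Marketing push=26, EF_Ticketing=13) = 26; EF_Staff briefing = 26+14 = 40
Expected project duration μ = 40 weeks. Critical path: AV setup → Marketing push → Staff briefing.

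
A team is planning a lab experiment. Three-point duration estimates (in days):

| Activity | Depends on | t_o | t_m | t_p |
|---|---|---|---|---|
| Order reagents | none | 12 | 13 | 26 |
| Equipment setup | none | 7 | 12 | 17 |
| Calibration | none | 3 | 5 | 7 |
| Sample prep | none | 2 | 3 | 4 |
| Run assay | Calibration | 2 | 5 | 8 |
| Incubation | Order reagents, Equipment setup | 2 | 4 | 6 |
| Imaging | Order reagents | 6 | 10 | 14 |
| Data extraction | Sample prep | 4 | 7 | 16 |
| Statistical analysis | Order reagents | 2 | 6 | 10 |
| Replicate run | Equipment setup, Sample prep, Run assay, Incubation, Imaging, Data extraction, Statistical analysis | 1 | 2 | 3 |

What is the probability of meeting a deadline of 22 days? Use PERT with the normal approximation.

te_Order reagents = (12 + 4·13 + 26)/6 = 90/6 = 15; σ²_Order reagents = ((26−12)/6)² = 5.444
te_Equipment setup = (7 + 4·12 + 17)/6 = 72/6 = 12; σ²_Equipment setup = ((17−7)/6)² = 2.778
te_Calibration = (3 + 4·5 + 7)/6 = 30/6 = 5; σ²_Calibration = ((7−3)/6)² = 0.444
te_Sample prep = (2 + 4·3 + 4)/6 = 18/6 = 3; σ²_Sample prep = ((4−2)/6)² = 0.111
te_Run assay = (2 + 4·5 + 8)/6 = 30/6 = 5; σ²_Run assay = ((8−2)/6)² = 1.000
te_Incubation = (2 + 4·4 + 6)/6 = 24/6 = 4; σ²_Incubation = ((6−2)/6)² = 0.444
te_Imaging = (6 + 4·10 + 14)/6 = 60/6 = 10; σ²_Imaging = ((14−6)/6)² = 1.778
te_Data extraction = (4 + 4·7 + 16)/6 = 48/6 = 8; σ²_Data extraction = ((16−4)/6)² = 4.000
te_Statistical analysis = (2 + 4·6 + 10)/6 = 36/6 = 6; σ²_Statistical analysis = ((10−2)/6)² = 1.778
te_Replicate run = (1 + 4·2 + 3)/6 = 12/6 = 2; σ²_Replicate run = ((3−1)/6)² = 0.111

Forward pass:
ES_Order reagents = 0; EF_Order reagents = 15
ES_Equipment setup = 0; EF_Equipment setup = 12
ES_Calibration = 0; EF_Calibration = 5
ES_Sample prep = 0; EF_Sample prep = 3
ES_Run assay = 5; EF_Run assay = 5+5 = 10
ES_Incubation = max(EF_Order reagents=15, EF_Equipment setup=12) = 15; EF_Incubation = 15+4 = 19
ES_Imaging = 15; EF_Imaging = 15+10 = 25
ES_Data extraction = 3; EF_Data extraction = 3+8 = 11
ES_Statistical analysis = 15; EF_Statistical analysis = 15+6 = 21
ES_Replicate run = max(EF_Equipment setup=12, EF_Sample prep=3, EF_Run assay=10, EF_Incubation=19, EF_Imaging=25, EF_Data extraction=11, EF_Statistical analysis=21) = 25; EF_Replicate run = 25+2 = 27
Expected project duration μ = 27 days. Critical path: Order reagents → Imaging → Replicate run.

Variance along critical path = 5.444 + 1.778 + 0.111 = 7.333; σ = √7.333 = 2.708 days.
Z = (22 − 27) / 2.708 = -1.846
P(T ≤ 22) = Φ(-1.846) ≈ 0.032

0.032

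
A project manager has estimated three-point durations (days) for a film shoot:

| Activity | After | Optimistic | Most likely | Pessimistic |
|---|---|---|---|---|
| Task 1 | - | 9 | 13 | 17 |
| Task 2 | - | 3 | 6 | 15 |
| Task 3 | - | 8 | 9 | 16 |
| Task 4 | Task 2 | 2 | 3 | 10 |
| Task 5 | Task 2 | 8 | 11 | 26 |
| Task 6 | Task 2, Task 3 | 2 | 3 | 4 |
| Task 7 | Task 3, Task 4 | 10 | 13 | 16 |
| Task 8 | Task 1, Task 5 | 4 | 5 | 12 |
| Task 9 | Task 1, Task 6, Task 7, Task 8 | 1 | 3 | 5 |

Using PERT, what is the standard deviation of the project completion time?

3.90 days

te_Task 1 = (9 + 4·13 + 17)/6 = 78/6 = 13; σ²_Task 1 = ((17−9)/6)² = 1.778
te_Task 2 = (3 + 4·6 + 15)/6 = 42/6 = 7; σ²_Task 2 = ((15−3)/6)² = 4.000
te_Task 3 = (8 + 4·9 + 16)/6 = 60/6 = 10; σ²_Task 3 = ((16−8)/6)² = 1.778
te_Task 4 = (2 + 4·3 + 10)/6 = 24/6 = 4; σ²_Task 4 = ((10−2)/6)² = 1.778
te_Task 5 = (8 + 4·11 + 26)/6 = 78/6 = 13; σ²_Task 5 = ((26−8)/6)² = 9.000
te_Task 6 = (2 + 4·3 + 4)/6 = 18/6 = 3; σ²_Task 6 = ((4−2)/6)² = 0.111
te_Task 7 = (10 + 4·13 + 16)/6 = 78/6 = 13; σ²_Task 7 = ((16−10)/6)² = 1.000
te_Task 8 = (4 + 4·5 + 12)/6 = 36/6 = 6; σ²_Task 8 = ((12−4)/6)² = 1.778
te_Task 9 = (1 + 4·3 + 5)/6 = 18/6 = 3; σ²_Task 9 = ((5−1)/6)² = 0.444

Forward pass:
ES_Task 1 = 0; EF_Task 1 = 13
ES_Task 2 = 0; EF_Task 2 = 7
ES_Task 3 = 0; EF_Task 3 = 10
ES_Task 4 = 7; EF_Task 4 = 7+4 = 11
ES_Task 5 = 7; EF_Task 5 = 7+13 = 20
ES_Task 6 = max(EF_Task 2=7, EF_Task 3=10) = 10; EF_Task 6 = 10+3 = 13
ES_Task 7 = max(EF_Task 3=10, EF_Task 4=11) = 11; EF_Task 7 = 11+13 = 24
ES_Task 8 = max(EF_Task 1=13, EF_Task 5=20) = 20; EF_Task 8 = 20+6 = 26
ES_Task 9 = max(EF_Task 1=13, EF_Task 6=13, EF_Task 7=24, EF_Task 8=26) = 26; EF_Task 9 = 26+3 = 29
Expected project duration μ = 29 days. Critical path: Task 2 → Task 5 → Task 8 → Task 9.

Variance along critical path = 4.000 + 9.000 + 1.778 + 0.444 = 15.222
σ = √15.222 = 3.902 days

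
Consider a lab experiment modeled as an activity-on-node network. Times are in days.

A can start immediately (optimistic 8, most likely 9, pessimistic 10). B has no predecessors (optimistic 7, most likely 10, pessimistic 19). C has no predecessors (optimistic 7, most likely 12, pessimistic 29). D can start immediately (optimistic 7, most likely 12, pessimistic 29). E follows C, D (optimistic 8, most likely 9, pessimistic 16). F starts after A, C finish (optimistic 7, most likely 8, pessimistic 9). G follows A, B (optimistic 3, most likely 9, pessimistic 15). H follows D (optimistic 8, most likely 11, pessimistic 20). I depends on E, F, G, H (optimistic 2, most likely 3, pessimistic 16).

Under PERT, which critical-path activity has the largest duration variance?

D

te_A = (8 + 4·9 + 10)/6 = 54/6 = 9; σ²_A = ((10−8)/6)² = 0.111
te_B = (7 + 4·10 + 19)/6 = 66/6 = 11; σ²_B = ((19−7)/6)² = 4.000
te_C = (7 + 4·12 + 29)/6 = 84/6 = 14; σ²_C = ((29−7)/6)² = 13.444
te_D = (7 + 4·12 + 29)/6 = 84/6 = 14; σ²_D = ((29−7)/6)² = 13.444
te_E = (8 + 4·9 + 16)/6 = 60/6 = 10; σ²_E = ((16−8)/6)² = 1.778
te_F = (7 + 4·8 + 9)/6 = 48/6 = 8; σ²_F = ((9−7)/6)² = 0.111
te_G = (3 + 4·9 + 15)/6 = 54/6 = 9; σ²_G = ((15−3)/6)² = 4.000
te_H = (8 + 4·11 + 20)/6 = 72/6 = 12; σ²_H = ((20−8)/6)² = 4.000
te_I = (2 + 4·3 + 16)/6 = 30/6 = 5; σ²_I = ((16−2)/6)² = 5.444

Forward pass:
ES_A = 0; EF_A = 9
ES_B = 0; EF_B = 11
ES_C = 0; EF_C = 14
ES_D = 0; EF_D = 14
ES_E = max(EF_C=14, EF_D=14) = 14; EF_E = 14+10 = 24
ES_F = max(EF_A=9, EF_C=14) = 14; EF_F = 14+8 = 22
ES_G = max(EF_A=9, EF_B=11) = 11; EF_G = 11+9 = 20
ES_H = 14; EF_H = 14+12 = 26
ES_I = max(EF_E=24, EF_F=22, EF_G=20, EF_H=26) = 26; EF_I = 26+5 = 31
Expected project duration μ = 31 days. Critical path: D → H → I.

Variances on critical path: σ²_D=13.444, σ²_H=4.000, σ²_I=5.444.
Largest is σ²_D = 13.444.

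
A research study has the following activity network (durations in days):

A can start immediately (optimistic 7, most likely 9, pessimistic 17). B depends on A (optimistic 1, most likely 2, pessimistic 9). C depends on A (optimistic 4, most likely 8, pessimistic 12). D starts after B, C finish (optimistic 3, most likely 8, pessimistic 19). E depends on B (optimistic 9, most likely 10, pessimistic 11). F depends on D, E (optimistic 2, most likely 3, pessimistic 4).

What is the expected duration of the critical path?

te_A = (7 + 4·9 + 17)/6 = 60/6 = 10
te_B = (1 + 4·2 + 9)/6 = 18/6 = 3
te_C = (4 + 4·8 + 12)/6 = 48/6 = 8
te_D = (3 + 4·8 + 19)/6 = 54/6 = 9
te_E = (9 + 4·10 + 11)/6 = 60/6 = 10
te_F = (2 + 4·3 + 4)/6 = 18/6 = 3

Forward pass:
ES_A = 0; EF_A = 10
ES_B = 10; EF_B = 10+3 = 13
ES_C = 10; EF_C = 10+8 = 18
ES_D = max(EF_B=13, EF_C=18) = 18; EF_D = 18+9 = 27
ES_E = 13; EF_E = 13+10 = 23
ES_F = max(EF_D=27, EF_E=23) = 27; EF_F = 27+3 = 30
Expected project duration μ = 30 days. Critical path: A → C → D → F.

30 days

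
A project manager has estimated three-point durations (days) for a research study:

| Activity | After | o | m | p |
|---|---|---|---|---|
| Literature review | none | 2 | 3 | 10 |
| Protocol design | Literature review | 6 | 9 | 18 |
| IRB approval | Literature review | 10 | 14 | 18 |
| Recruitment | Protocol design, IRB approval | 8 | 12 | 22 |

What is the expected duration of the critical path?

31 days

te_Literature review = (2 + 4·3 + 10)/6 = 24/6 = 4
te_Protocol design = (6 + 4·9 + 18)/6 = 60/6 = 10
te_IRB approval = (10 + 4·14 + 18)/6 = 84/6 = 14
te_Recruitment = (8 + 4·12 + 22)/6 = 78/6 = 13

Forward pass:
ES_Literature review = 0; EF_Literature review = 4
ES_Protocol design = 4; EF_Protocol design = 4+10 = 14
ES_IRB approval = 4; EF_IRB approval = 4+14 = 18
ES_Recruitment = max(EF_Protocol design=14, EF_IRB approval=18) = 18; EF_Recruitment = 18+13 = 31
Expected project duration μ = 31 days. Critical path: Literature review → IRB approval → Recruitment.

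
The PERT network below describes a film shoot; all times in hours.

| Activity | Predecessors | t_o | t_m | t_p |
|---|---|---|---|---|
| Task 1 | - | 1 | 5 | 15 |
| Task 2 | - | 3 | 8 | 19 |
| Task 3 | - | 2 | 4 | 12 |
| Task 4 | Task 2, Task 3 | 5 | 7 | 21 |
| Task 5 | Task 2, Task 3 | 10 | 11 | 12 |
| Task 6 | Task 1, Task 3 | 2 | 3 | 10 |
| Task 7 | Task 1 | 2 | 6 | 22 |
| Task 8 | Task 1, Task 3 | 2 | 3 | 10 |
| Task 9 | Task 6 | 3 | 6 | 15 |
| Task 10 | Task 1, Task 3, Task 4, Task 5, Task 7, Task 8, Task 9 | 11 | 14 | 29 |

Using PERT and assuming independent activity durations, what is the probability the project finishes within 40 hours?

0.840

te_Task 1 = (1 + 4·5 + 15)/6 = 36/6 = 6; σ²_Task 1 = ((15−1)/6)² = 5.444
te_Task 2 = (3 + 4·8 + 19)/6 = 54/6 = 9; σ²_Task 2 = ((19−3)/6)² = 7.111
te_Task 3 = (2 + 4·4 + 12)/6 = 30/6 = 5; σ²_Task 3 = ((12−2)/6)² = 2.778
te_Task 4 = (5 + 4·7 + 21)/6 = 54/6 = 9; σ²_Task 4 = ((21−5)/6)² = 7.111
te_Task 5 = (10 + 4·11 + 12)/6 = 66/6 = 11; σ²_Task 5 = ((12−10)/6)² = 0.111
te_Task 6 = (2 + 4·3 + 10)/6 = 24/6 = 4; σ²_Task 6 = ((10−2)/6)² = 1.778
te_Task 7 = (2 + 4·6 + 22)/6 = 48/6 = 8; σ²_Task 7 = ((22−2)/6)² = 11.111
te_Task 8 = (2 + 4·3 + 10)/6 = 24/6 = 4; σ²_Task 8 = ((10−2)/6)² = 1.778
te_Task 9 = (3 + 4·6 + 15)/6 = 42/6 = 7; σ²_Task 9 = ((15−3)/6)² = 4.000
te_Task 10 = (11 + 4·14 + 29)/6 = 96/6 = 16; σ²_Task 10 = ((29−11)/6)² = 9.000

Forward pass:
ES_Task 1 = 0; EF_Task 1 = 6
ES_Task 2 = 0; EF_Task 2 = 9
ES_Task 3 = 0; EF_Task 3 = 5
ES_Task 4 = max(EF_Task 2=9, EF_Task 3=5) = 9; EF_Task 4 = 9+9 = 18
ES_Task 5 = max(EF_Task 2=9, EF_Task 3=5) = 9; EF_Task 5 = 9+11 = 20
ES_Task 6 = max(EF_Task 1=6, EF_Task 3=5) = 6; EF_Task 6 = 6+4 = 10
ES_Task 7 = 6; EF_Task 7 = 6+8 = 14
ES_Task 8 = max(EF_Task 1=6, EF_Task 3=5) = 6; EF_Task 8 = 6+4 = 10
ES_Task 9 = 10; EF_Task 9 = 10+7 = 17
ES_Task 10 = max(EF_Task 1=6, EF_Task 3=5, EF_Task 4=18, EF_Task 5=20, EF_Task 7=14, EF_Task 8=10, EF_Task 9=17) = 20; EF_Task 10 = 20+16 = 36
Expected project duration μ = 36 hours. Critical path: Task 2 → Task 5 → Task 10.

Variance along critical path = 7.111 + 0.111 + 9.000 = 16.222; σ = √16.222 = 4.028 hours.
Z = (40 − 36) / 4.028 = 0.993
P(T ≤ 40) = Φ(0.993) ≈ 0.840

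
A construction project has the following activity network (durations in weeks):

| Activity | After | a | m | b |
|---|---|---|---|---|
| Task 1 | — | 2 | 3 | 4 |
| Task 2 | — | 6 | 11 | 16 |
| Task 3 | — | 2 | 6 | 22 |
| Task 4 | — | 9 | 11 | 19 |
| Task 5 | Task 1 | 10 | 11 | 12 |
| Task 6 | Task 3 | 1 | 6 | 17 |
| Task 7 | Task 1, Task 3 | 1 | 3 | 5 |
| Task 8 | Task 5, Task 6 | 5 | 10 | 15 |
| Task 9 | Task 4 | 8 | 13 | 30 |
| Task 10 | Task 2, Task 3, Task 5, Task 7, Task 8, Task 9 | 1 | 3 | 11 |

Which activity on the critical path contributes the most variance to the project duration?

te_Task 1 = (2 + 4·3 + 4)/6 = 18/6 = 3; σ²_Task 1 = ((4−2)/6)² = 0.111
te_Task 2 = (6 + 4·11 + 16)/6 = 66/6 = 11; σ²_Task 2 = ((16−6)/6)² = 2.778
te_Task 3 = (2 + 4·6 + 22)/6 = 48/6 = 8; σ²_Task 3 = ((22−2)/6)² = 11.111
te_Task 4 = (9 + 4·11 + 19)/6 = 72/6 = 12; σ²_Task 4 = ((19−9)/6)² = 2.778
te_Task 5 = (10 + 4·11 + 12)/6 = 66/6 = 11; σ²_Task 5 = ((12−10)/6)² = 0.111
te_Task 6 = (1 + 4·6 + 17)/6 = 42/6 = 7; σ²_Task 6 = ((17−1)/6)² = 7.111
te_Task 7 = (1 + 4·3 + 5)/6 = 18/6 = 3; σ²_Task 7 = ((5−1)/6)² = 0.444
te_Task 8 = (5 + 4·10 + 15)/6 = 60/6 = 10; σ²_Task 8 = ((15−5)/6)² = 2.778
te_Task 9 = (8 + 4·13 + 30)/6 = 90/6 = 15; σ²_Task 9 = ((30−8)/6)² = 13.444
te_Task 10 = (1 + 4·3 + 11)/6 = 24/6 = 4; σ²_Task 10 = ((11−1)/6)² = 2.778

Forward pass:
ES_Task 1 = 0; EF_Task 1 = 3
ES_Task 2 = 0; EF_Task 2 = 11
ES_Task 3 = 0; EF_Task 3 = 8
ES_Task 4 = 0; EF_Task 4 = 12
ES_Task 5 = 3; EF_Task 5 = 3+11 = 14
ES_Task 6 = 8; EF_Task 6 = 8+7 = 15
ES_Task 7 = max(EF_Task 1=3, EF_Task 3=8) = 8; EF_Task 7 = 8+3 = 11
ES_Task 8 = max(EF_Task 5=14, EF_Task 6=15) = 15; EF_Task 8 = 15+10 = 25
ES_Task 9 = 12; EF_Task 9 = 12+15 = 27
ES_Task 10 = max(EF_Task 2=11, EF_Task 3=8, EF_Task 5=14, EF_Task 7=11, EF_Task 8=25, EF_Task 9=27) = 27; EF_Task 10 = 27+4 = 31
Expected project duration μ = 31 weeks. Critical path: Task 4 → Task 9 → Task 10.

Variances on critical path: σ²_Task 4=2.778, σ²_Task 9=13.444, σ²_Task 10=2.778.
Largest is σ²_Task 9 = 13.444.

Task 9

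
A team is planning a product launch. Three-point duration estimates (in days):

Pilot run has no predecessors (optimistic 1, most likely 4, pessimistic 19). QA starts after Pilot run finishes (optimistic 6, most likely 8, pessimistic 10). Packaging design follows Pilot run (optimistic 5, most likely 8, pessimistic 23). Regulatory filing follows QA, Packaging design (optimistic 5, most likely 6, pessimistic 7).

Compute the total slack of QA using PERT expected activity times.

2 days

te_Pilot run = (1 + 4·4 + 19)/6 = 36/6 = 6
te_QA = (6 + 4·8 + 10)/6 = 48/6 = 8
te_Packaging design = (5 + 4·8 + 23)/6 = 60/6 = 10
te_Regulatory filing = (5 + 4·6 + 7)/6 = 36/6 = 6

Forward pass:
ES_Pilot run = 0; EF_Pilot run = 6
ES_QA = 6; EF_QA = 6+8 = 14
ES_Packaging design = 6; EF_Packaging design = 6+10 = 16
ES_Regulatory filing = max(EF_QA=14, EF_Packaging design=16) = 16; EF_Regulatory filing = 16+6 = 22
Expected project duration μ = 22 days. Critical path: Pilot run → Packaging design → Regulatory filing.

Backward pass:
LF_Regulatory filing = 22; LS_Regulatory filing = 22−6 = 16
LF_Packaging design = LS_Regulatory filing = 16; LS_Packaging design = 16−10 = 6
LF_QA = LS_Regulatory filing = 16; LS_QA = 16−8 = 8
LF_Pilot run = min(LS_QA=8, LS_Packaging design=6) = 6; LS_Pilot run = 6−6 = 0
Slack_QA = LS_QA − ES_QA = 8 − 6 = 2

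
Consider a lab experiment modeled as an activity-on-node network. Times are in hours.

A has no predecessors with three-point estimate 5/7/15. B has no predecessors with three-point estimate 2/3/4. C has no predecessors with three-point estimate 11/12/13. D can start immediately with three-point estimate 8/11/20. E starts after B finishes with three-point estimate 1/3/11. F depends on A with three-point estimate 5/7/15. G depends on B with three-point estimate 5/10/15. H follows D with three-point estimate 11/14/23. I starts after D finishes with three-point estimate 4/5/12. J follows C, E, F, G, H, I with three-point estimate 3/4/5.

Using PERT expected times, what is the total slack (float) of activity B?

te_A = (5 + 4·7 + 15)/6 = 48/6 = 8
te_B = (2 + 4·3 + 4)/6 = 18/6 = 3
te_C = (11 + 4·12 + 13)/6 = 72/6 = 12
te_D = (8 + 4·11 + 20)/6 = 72/6 = 12
te_E = (1 + 4·3 + 11)/6 = 24/6 = 4
te_F = (5 + 4·7 + 15)/6 = 48/6 = 8
te_G = (5 + 4·10 + 15)/6 = 60/6 = 10
te_H = (11 + 4·14 + 23)/6 = 90/6 = 15
te_I = (4 + 4·5 + 12)/6 = 36/6 = 6
te_J = (3 + 4·4 + 5)/6 = 24/6 = 4

Forward pass:
ES_A = 0; EF_A = 8
ES_B = 0; EF_B = 3
ES_C = 0; EF_C = 12
ES_D = 0; EF_D = 12
ES_E = 3; EF_E = 3+4 = 7
ES_F = 8; EF_F = 8+8 = 16
ES_G = 3; EF_G = 3+10 = 13
ES_H = 12; EF_H = 12+15 = 27
ES_I = 12; EF_I = 12+6 = 18
ES_J = max(EF_C=12, EF_E=7, EF_F=16, EF_G=13, EF_H=27, EF_I=18) = 27; EF_J = 27+4 = 31
Expected project duration μ = 31 hours. Critical path: D → H → J.

Backward pass:
LF_J = 31; LS_J = 31−4 = 27
LF_I = LS_J = 27; LS_I = 27−6 = 21
LF_H = LS_J = 27; LS_H = 27−15 = 12
LF_G = LS_J = 27; LS_G = 27−10 = 17
LF_F = LS_J = 27; LS_F = 27−8 = 19
LF_E = LS_J = 27; LS_E = 27−4 = 23
LF_D = min(LS_H=12, LS_I=21) = 12; LS_D = 12−12 = 0
LF_C = LS_J = 27; LS_C = 27−12 = 15
LF_B = min(LS_E=23, LS_G=17) = 17; LS_B = 17−3 = 14
LF_A = LS_F = 19; LS_A = 19−8 = 11
Slack_B = LS_B − ES_B = 14 − 0 = 14

14 hours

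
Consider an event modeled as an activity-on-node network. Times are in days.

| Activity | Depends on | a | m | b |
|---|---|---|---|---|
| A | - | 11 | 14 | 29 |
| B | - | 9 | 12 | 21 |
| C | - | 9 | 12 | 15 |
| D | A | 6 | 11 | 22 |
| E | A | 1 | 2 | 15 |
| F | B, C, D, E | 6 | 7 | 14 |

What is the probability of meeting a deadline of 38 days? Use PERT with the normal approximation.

te_A = (11 + 4·14 + 29)/6 = 96/6 = 16; σ²_A = ((29−11)/6)² = 9.000
te_B = (9 + 4·12 + 21)/6 = 78/6 = 13; σ²_B = ((21−9)/6)² = 4.000
te_C = (9 + 4·12 + 15)/6 = 72/6 = 12; σ²_C = ((15−9)/6)² = 1.000
te_D = (6 + 4·11 + 22)/6 = 72/6 = 12; σ²_D = ((22−6)/6)² = 7.111
te_E = (1 + 4·2 + 15)/6 = 24/6 = 4; σ²_E = ((15−1)/6)² = 5.444
te_F = (6 + 4·7 + 14)/6 = 48/6 = 8; σ²_F = ((14−6)/6)² = 1.778

Forward pass:
ES_A = 0; EF_A = 16
ES_B = 0; EF_B = 13
ES_C = 0; EF_C = 12
ES_D = 16; EF_D = 16+12 = 28
ES_E = 16; EF_E = 16+4 = 20
ES_F = max(EF_B=13, EF_C=12, EF_D=28, EF_E=20) = 28; EF_F = 28+8 = 36
Expected project duration μ = 36 days. Critical path: A → D → F.

Variance along critical path = 9.000 + 7.111 + 1.778 = 17.889; σ = √17.889 = 4.230 days.
Z = (38 − 36) / 4.230 = 0.473
P(T ≤ 38) = Φ(0.473) ≈ 0.682

0.682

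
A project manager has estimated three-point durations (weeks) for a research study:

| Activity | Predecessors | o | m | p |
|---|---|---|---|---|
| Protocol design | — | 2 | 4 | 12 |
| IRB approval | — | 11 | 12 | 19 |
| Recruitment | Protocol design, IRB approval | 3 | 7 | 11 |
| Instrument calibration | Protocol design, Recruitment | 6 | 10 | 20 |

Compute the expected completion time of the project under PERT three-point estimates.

te_Protocol design = (2 + 4·4 + 12)/6 = 30/6 = 5
te_IRB approval = (11 + 4·12 + 19)/6 = 78/6 = 13
te_Recruitment = (3 + 4·7 + 11)/6 = 42/6 = 7
te_Instrument calibration = (6 + 4·10 + 20)/6 = 66/6 = 11

Forward pass:
ES_Protocol design = 0; EF_Protocol design = 5
ES_IRB approval = 0; EF_IRB approval = 13
ES_Recruitment = max(EF_Protocol design=5, EF_IRB approval=13) = 13; EF_Recruitment = 13+7 = 20
ES_Instrument calibration = max(EF_Protocol design=5, EF_Recruitment=20) = 20; EF_Instrument calibration = 20+11 = 31
Expected project duration μ = 31 weeks. Critical path: IRB approval → Recruitment → Instrument calibration.

31 weeks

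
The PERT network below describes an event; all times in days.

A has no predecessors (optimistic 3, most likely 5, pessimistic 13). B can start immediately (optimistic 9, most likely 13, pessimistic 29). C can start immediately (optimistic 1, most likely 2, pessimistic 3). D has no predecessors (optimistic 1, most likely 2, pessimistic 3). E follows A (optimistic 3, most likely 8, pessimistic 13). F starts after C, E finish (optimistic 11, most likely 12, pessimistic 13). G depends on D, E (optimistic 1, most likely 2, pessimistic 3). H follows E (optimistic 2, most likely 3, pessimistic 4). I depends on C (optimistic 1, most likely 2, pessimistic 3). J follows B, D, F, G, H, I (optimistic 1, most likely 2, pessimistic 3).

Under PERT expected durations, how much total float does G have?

te_A = (3 + 4·5 + 13)/6 = 36/6 = 6
te_B = (9 + 4·13 + 29)/6 = 90/6 = 15
te_C = (1 + 4·2 + 3)/6 = 12/6 = 2
te_D = (1 + 4·2 + 3)/6 = 12/6 = 2
te_E = (3 + 4·8 + 13)/6 = 48/6 = 8
te_F = (11 + 4·12 + 13)/6 = 72/6 = 12
te_G = (1 + 4·2 + 3)/6 = 12/6 = 2
te_H = (2 + 4·3 + 4)/6 = 18/6 = 3
te_I = (1 + 4·2 + 3)/6 = 12/6 = 2
te_J = (1 + 4·2 + 3)/6 = 12/6 = 2

Forward pass:
ES_A = 0; EF_A = 6
ES_B = 0; EF_B = 15
ES_C = 0; EF_C = 2
ES_D = 0; EF_D = 2
ES_E = 6; EF_E = 6+8 = 14
ES_F = max(EF_C=2, EF_E=14) = 14; EF_F = 14+12 = 26
ES_G = max(EF_D=2, EF_E=14) = 14; EF_G = 14+2 = 16
ES_H = 14; EF_H = 14+3 = 17
ES_I = 2; EF_I = 2+2 = 4
ES_J = max(EF_B=15, EF_D=2, EF_F=26, EF_G=16, EF_H=17, EF_I=4) = 26; EF_J = 26+2 = 28
Expected project duration μ = 28 days. Critical path: A → E → F → J.

Backward pass:
LF_J = 28; LS_J = 28−2 = 26
LF_I = LS_J = 26; LS_I = 26−2 = 24
LF_H = LS_J = 26; LS_H = 26−3 = 23
LF_G = LS_J = 26; LS_G = 26−2 = 24
LF_F = LS_J = 26; LS_F = 26−12 = 14
LF_E = min(LS_F=14, LS_G=24, LS_H=23) = 14; LS_E = 14−8 = 6
LF_D = min(LS_G=24, LS_J=26) = 24; LS_D = 24−2 = 22
LF_C = min(LS_F=14, LS_I=24) = 14; LS_C = 14−2 = 12
LF_B = LS_J = 26; LS_B = 26−15 = 11
LF_A = LS_E = 6; LS_A = 6−6 = 0
Slack_G = LS_G − ES_G = 24 − 14 = 10

10 days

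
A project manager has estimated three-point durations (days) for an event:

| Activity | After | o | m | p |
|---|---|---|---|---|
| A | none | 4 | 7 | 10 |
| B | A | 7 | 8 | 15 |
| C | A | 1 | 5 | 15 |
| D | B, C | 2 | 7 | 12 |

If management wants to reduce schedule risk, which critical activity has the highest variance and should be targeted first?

D

te_A = (4 + 4·7 + 10)/6 = 42/6 = 7; σ²_A = ((10−4)/6)² = 1.000
te_B = (7 + 4·8 + 15)/6 = 54/6 = 9; σ²_B = ((15−7)/6)² = 1.778
te_C = (1 + 4·5 + 15)/6 = 36/6 = 6; σ²_C = ((15−1)/6)² = 5.444
te_D = (2 + 4·7 + 12)/6 = 42/6 = 7; σ²_D = ((12−2)/6)² = 2.778

Forward pass:
ES_A = 0; EF_A = 7
ES_B = 7; EF_B = 7+9 = 16
ES_C = 7; EF_C = 7+6 = 13
ES_D = max(EF_B=16, EF_C=13) = 16; EF_D = 16+7 = 23
Expected project duration μ = 23 days. Critical path: A → B → D.

Variances on critical path: σ²_A=1.000, σ²_B=1.778, σ²_D=2.778.
Largest is σ²_D = 2.778.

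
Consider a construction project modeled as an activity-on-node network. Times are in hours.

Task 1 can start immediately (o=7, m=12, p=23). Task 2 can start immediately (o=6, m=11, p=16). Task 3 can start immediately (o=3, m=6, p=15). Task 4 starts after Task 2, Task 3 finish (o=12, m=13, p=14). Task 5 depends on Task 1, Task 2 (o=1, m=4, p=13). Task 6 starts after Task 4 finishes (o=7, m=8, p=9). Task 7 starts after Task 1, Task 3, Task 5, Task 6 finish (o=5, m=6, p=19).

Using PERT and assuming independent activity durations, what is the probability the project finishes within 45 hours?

0.957

te_Task 1 = (7 + 4·12 + 23)/6 = 78/6 = 13; σ²_Task 1 = ((23−7)/6)² = 7.111
te_Task 2 = (6 + 4·11 + 16)/6 = 66/6 = 11; σ²_Task 2 = ((16−6)/6)² = 2.778
te_Task 3 = (3 + 4·6 + 15)/6 = 42/6 = 7; σ²_Task 3 = ((15−3)/6)² = 4.000
te_Task 4 = (12 + 4·13 + 14)/6 = 78/6 = 13; σ²_Task 4 = ((14−12)/6)² = 0.111
te_Task 5 = (1 + 4·4 + 13)/6 = 30/6 = 5; σ²_Task 5 = ((13−1)/6)² = 4.000
te_Task 6 = (7 + 4·8 + 9)/6 = 48/6 = 8; σ²_Task 6 = ((9−7)/6)² = 0.111
te_Task 7 = (5 + 4·6 + 19)/6 = 48/6 = 8; σ²_Task 7 = ((19−5)/6)² = 5.444

Forward pass:
ES_Task 1 = 0; EF_Task 1 = 13
ES_Task 2 = 0; EF_Task 2 = 11
ES_Task 3 = 0; EF_Task 3 = 7
ES_Task 4 = max(EF_Task 2=11, EF_Task 3=7) = 11; EF_Task 4 = 11+13 = 24
ES_Task 5 = max(EF_Task 1=13, EF_Task 2=11) = 13; EF_Task 5 = 13+5 = 18
ES_Task 6 = 24; EF_Task 6 = 24+8 = 32
ES_Task 7 = max(EF_Task 1=13, EF_Task 3=7, EF_Task 5=18, EF_Task 6=32) = 32; EF_Task 7 = 32+8 = 40
Expected project duration μ = 40 hours. Critical path: Task 2 → Task 4 → Task 6 → Task 7.

Variance along critical path = 2.778 + 0.111 + 0.111 + 5.444 = 8.444; σ = √8.444 = 2.906 hours.
Z = (45 − 40) / 2.906 = 1.721
P(T ≤ 45) = Φ(1.721) ≈ 0.957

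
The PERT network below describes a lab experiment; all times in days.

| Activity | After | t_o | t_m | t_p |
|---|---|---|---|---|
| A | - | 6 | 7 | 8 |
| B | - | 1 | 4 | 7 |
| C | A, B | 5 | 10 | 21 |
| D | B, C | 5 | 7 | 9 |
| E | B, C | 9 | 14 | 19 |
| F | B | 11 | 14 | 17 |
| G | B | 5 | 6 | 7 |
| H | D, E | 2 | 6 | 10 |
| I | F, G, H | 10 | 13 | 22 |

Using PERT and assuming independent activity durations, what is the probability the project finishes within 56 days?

0.843

te_A = (6 + 4·7 + 8)/6 = 42/6 = 7; σ²_A = ((8−6)/6)² = 0.111
te_B = (1 + 4·4 + 7)/6 = 24/6 = 4; σ²_B = ((7−1)/6)² = 1.000
te_C = (5 + 4·10 + 21)/6 = 66/6 = 11; σ²_C = ((21−5)/6)² = 7.111
te_D = (5 + 4·7 + 9)/6 = 42/6 = 7; σ²_D = ((9−5)/6)² = 0.444
te_E = (9 + 4·14 + 19)/6 = 84/6 = 14; σ²_E = ((19−9)/6)² = 2.778
te_F = (11 + 4·14 + 17)/6 = 84/6 = 14; σ²_F = ((17−11)/6)² = 1.000
te_G = (5 + 4·6 + 7)/6 = 36/6 = 6; σ²_G = ((7−5)/6)² = 0.111
te_H = (2 + 4·6 + 10)/6 = 36/6 = 6; σ²_H = ((10−2)/6)² = 1.778
te_I = (10 + 4·13 + 22)/6 = 84/6 = 14; σ²_I = ((22−10)/6)² = 4.000

Forward pass:
ES_A = 0; EF_A = 7
ES_B = 0; EF_B = 4
ES_C = max(EF_A=7, EF_B=4) = 7; EF_C = 7+11 = 18
ES_D = max(EF_B=4, EF_C=18) = 18; EF_D = 18+7 = 25
ES_E = max(EF_B=4, EF_C=18) = 18; EF_E = 18+14 = 32
ES_F = 4; EF_F = 4+14 = 18
ES_G = 4; EF_G = 4+6 = 10
ES_H = max(EF_D=25, EF_E=32) = 32; EF_H = 32+6 = 38
ES_I = max(EF_F=18, EF_G=10, EF_H=38) = 38; EF_I = 38+14 = 52
Expected project duration μ = 52 days. Critical path: A → C → E → H → I.

Variance along critical path = 0.111 + 7.111 + 2.778 + 1.778 + 4.000 = 15.778; σ = √15.778 = 3.972 days.
Z = (56 − 52) / 3.972 = 1.007
P(T ≤ 56) = Φ(1.007) ≈ 0.843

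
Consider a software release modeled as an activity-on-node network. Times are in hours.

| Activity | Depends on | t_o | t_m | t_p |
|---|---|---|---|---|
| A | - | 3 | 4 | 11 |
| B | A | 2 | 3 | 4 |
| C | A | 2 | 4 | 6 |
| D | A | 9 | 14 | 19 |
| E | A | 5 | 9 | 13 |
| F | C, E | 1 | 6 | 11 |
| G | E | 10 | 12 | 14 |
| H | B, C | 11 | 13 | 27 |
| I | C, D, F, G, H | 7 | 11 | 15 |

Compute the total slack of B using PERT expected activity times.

3 hours

te_A = (3 + 4·4 + 11)/6 = 30/6 = 5
te_B = (2 + 4·3 + 4)/6 = 18/6 = 3
te_C = (2 + 4·4 + 6)/6 = 24/6 = 4
te_D = (9 + 4·14 + 19)/6 = 84/6 = 14
te_E = (5 + 4·9 + 13)/6 = 54/6 = 9
te_F = (1 + 4·6 + 11)/6 = 36/6 = 6
te_G = (10 + 4·12 + 14)/6 = 72/6 = 12
te_H = (11 + 4·13 + 27)/6 = 90/6 = 15
te_I = (7 + 4·11 + 15)/6 = 66/6 = 11

Forward pass:
ES_A = 0; EF_A = 5
ES_B = 5; EF_B = 5+3 = 8
ES_C = 5; EF_C = 5+4 = 9
ES_D = 5; EF_D = 5+14 = 19
ES_E = 5; EF_E = 5+9 = 14
ES_F = max(EF_C=9, EF_E=14) = 14; EF_F = 14+6 = 20
ES_G = 14; EF_G = 14+12 = 26
ES_H = max(EF_B=8, EF_C=9) = 9; EF_H = 9+15 = 24
ES_I = max(EF_C=9, EF_D=19, EF_F=20, EF_G=26, EF_H=24) = 26; EF_I = 26+11 = 37
Expected project duration μ = 37 hours. Critical path: A → E → G → I.

Backward pass:
LF_I = 37; LS_I = 37−11 = 26
LF_H = LS_I = 26; LS_H = 26−15 = 11
LF_G = LS_I = 26; LS_G = 26−12 = 14
LF_F = LS_I = 26; LS_F = 26−6 = 20
LF_E = min(LS_F=20, LS_G=14) = 14; LS_E = 14−9 = 5
LF_D = LS_I = 26; LS_D = 26−14 = 12
LF_C = min(LS_F=20, LS_H=11, LS_I=26) = 11; LS_C = 11−4 = 7
LF_B = LS_H = 11; LS_B = 11−3 = 8
LF_A = min(LS_B=8, LS_C=7, LS_D=12, LS_E=5) = 5; LS_A = 5−5 = 0
Slack_B = LS_B − ES_B = 8 − 5 = 3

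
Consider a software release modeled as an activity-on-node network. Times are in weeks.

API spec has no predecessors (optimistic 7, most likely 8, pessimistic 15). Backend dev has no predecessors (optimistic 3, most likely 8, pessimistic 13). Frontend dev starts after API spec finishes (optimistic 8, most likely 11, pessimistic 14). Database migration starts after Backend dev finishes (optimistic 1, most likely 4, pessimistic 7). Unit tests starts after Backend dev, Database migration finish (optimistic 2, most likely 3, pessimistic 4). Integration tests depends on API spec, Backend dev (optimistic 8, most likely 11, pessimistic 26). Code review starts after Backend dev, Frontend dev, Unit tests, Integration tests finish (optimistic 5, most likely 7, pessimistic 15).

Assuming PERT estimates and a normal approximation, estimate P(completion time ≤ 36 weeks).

0.948

te_API spec = (7 + 4·8 + 15)/6 = 54/6 = 9; σ²_API spec = ((15−7)/6)² = 1.778
te_Backend dev = (3 + 4·8 + 13)/6 = 48/6 = 8; σ²_Backend dev = ((13−3)/6)² = 2.778
te_Frontend dev = (8 + 4·11 + 14)/6 = 66/6 = 11; σ²_Frontend dev = ((14−8)/6)² = 1.000
te_Database migration = (1 + 4·4 + 7)/6 = 24/6 = 4; σ²_Database migration = ((7−1)/6)² = 1.000
te_Unit tests = (2 + 4·3 + 4)/6 = 18/6 = 3; σ²_Unit tests = ((4−2)/6)² = 0.111
te_Integration tests = (8 + 4·11 + 26)/6 = 78/6 = 13; σ²_Integration tests = ((26−8)/6)² = 9.000
te_Code review = (5 + 4·7 + 15)/6 = 48/6 = 8; σ²_Code review = ((15−5)/6)² = 2.778

Forward pass:
ES_API spec = 0; EF_API spec = 9
ES_Backend dev = 0; EF_Backend dev = 8
ES_Frontend dev = 9; EF_Frontend dev = 9+11 = 20
ES_Database migration = 8; EF_Database migration = 8+4 = 12
ES_Unit tests = max(EF_Backend dev=8, EF_Database migration=12) = 12; EF_Unit tests = 12+3 = 15
ES_Integration tests = max(EF_API spec=9, EF_Backend dev=8) = 9; EF_Integration tests = 9+13 = 22
ES_Code review = max(EF_Backend dev=8, EF_Frontend dev=20, EF_Unit tests=15, EF_Integration tests=22) = 22; EF_Code review = 22+8 = 30
Expected project duration μ = 30 weeks. Critical path: API spec → Integration tests → Code review.

Variance along critical path = 1.778 + 9.000 + 2.778 = 13.556; σ = √13.556 = 3.682 weeks.
Z = (36 − 30) / 3.682 = 1.630
P(T ≤ 36) = Φ(1.630) ≈ 0.948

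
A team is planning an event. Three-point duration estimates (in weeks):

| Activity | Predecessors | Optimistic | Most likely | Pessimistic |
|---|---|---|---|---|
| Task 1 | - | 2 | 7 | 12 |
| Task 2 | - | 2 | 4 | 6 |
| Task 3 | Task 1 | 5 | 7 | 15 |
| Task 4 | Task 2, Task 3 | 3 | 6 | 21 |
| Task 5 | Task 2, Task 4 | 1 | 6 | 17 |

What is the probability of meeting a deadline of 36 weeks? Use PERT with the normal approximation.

0.901

te_Task 1 = (2 + 4·7 + 12)/6 = 42/6 = 7; σ²_Task 1 = ((12−2)/6)² = 2.778
te_Task 2 = (2 + 4·4 + 6)/6 = 24/6 = 4; σ²_Task 2 = ((6−2)/6)² = 0.444
te_Task 3 = (5 + 4·7 + 15)/6 = 48/6 = 8; σ²_Task 3 = ((15−5)/6)² = 2.778
te_Task 4 = (3 + 4·6 + 21)/6 = 48/6 = 8; σ²_Task 4 = ((21−3)/6)² = 9.000
te_Task 5 = (1 + 4·6 + 17)/6 = 42/6 = 7; σ²_Task 5 = ((17−1)/6)² = 7.111

Forward pass:
ES_Task 1 = 0; EF_Task 1 = 7
ES_Task 2 = 0; EF_Task 2 = 4
ES_Task 3 = 7; EF_Task 3 = 7+8 = 15
ES_Task 4 = max(EF_Task 2=4, EF_Task 3=15) = 15; EF_Task 4 = 15+8 = 23
ES_Task 5 = max(EF_Task 2=4, EF_Task 4=23) = 23; EF_Task 5 = 23+7 = 30
Expected project duration μ = 30 weeks. Critical path: Task 1 → Task 3 → Task 4 → Task 5.

Variance along critical path = 2.778 + 2.778 + 9.000 + 7.111 = 21.667; σ = √21.667 = 4.655 weeks.
Z = (36 − 30) / 4.655 = 1.289
P(T ≤ 36) = Φ(1.289) ≈ 0.901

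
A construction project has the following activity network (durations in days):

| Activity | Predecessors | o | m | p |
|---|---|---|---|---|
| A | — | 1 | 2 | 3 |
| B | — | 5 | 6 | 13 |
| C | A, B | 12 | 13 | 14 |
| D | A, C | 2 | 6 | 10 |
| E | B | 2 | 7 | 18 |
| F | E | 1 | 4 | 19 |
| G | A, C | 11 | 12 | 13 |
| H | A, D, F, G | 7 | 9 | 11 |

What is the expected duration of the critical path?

41 days

te_A = (1 + 4·2 + 3)/6 = 12/6 = 2
te_B = (5 + 4·6 + 13)/6 = 42/6 = 7
te_C = (12 + 4·13 + 14)/6 = 78/6 = 13
te_D = (2 + 4·6 + 10)/6 = 36/6 = 6
te_E = (2 + 4·7 + 18)/6 = 48/6 = 8
te_F = (1 + 4·4 + 19)/6 = 36/6 = 6
te_G = (11 + 4·12 + 13)/6 = 72/6 = 12
te_H = (7 + 4·9 + 11)/6 = 54/6 = 9

Forward pass:
ES_A = 0; EF_A = 2
ES_B = 0; EF_B = 7
ES_C = max(EF_A=2, EF_B=7) = 7; EF_C = 7+13 = 20
ES_D = max(EF_A=2, EF_C=20) = 20; EF_D = 20+6 = 26
ES_E = 7; EF_E = 7+8 = 15
ES_F = 15; EF_F = 15+6 = 21
ES_G = max(EF_A=2, EF_C=20) = 20; EF_G = 20+12 = 32
ES_H = max(EF_A=2, EF_D=26, EF_F=21, EF_G=32) = 32; EF_H = 32+9 = 41
Expected project duration μ = 41 days. Critical path: B → C → G → H.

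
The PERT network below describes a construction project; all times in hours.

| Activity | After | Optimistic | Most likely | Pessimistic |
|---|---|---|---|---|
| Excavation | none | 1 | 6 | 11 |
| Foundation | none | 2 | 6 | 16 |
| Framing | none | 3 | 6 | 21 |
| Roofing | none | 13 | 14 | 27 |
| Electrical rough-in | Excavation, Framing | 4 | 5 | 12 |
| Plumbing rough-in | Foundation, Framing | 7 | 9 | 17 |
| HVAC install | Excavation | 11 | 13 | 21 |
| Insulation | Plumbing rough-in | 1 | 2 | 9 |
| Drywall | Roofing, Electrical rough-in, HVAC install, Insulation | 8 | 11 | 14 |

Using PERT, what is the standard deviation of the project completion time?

te_Excavation = (1 + 4·6 + 11)/6 = 36/6 = 6; σ²_Excavation = ((11−1)/6)² = 2.778
te_Foundation = (2 + 4·6 + 16)/6 = 42/6 = 7; σ²_Foundation = ((16−2)/6)² = 5.444
te_Framing = (3 + 4·6 + 21)/6 = 48/6 = 8; σ²_Framing = ((21−3)/6)² = 9.000
te_Roofing = (13 + 4·14 + 27)/6 = 96/6 = 16; σ²_Roofing = ((27−13)/6)² = 5.444
te_Electrical rough-in = (4 + 4·5 + 12)/6 = 36/6 = 6; σ²_Electrical rough-in = ((12−4)/6)² = 1.778
te_Plumbing rough-in = (7 + 4·9 + 17)/6 = 60/6 = 10; σ²_Plumbing rough-in = ((17−7)/6)² = 2.778
te_HVAC install = (11 + 4·13 + 21)/6 = 84/6 = 14; σ²_HVAC install = ((21−11)/6)² = 2.778
te_Insulation = (1 + 4·2 + 9)/6 = 18/6 = 3; σ²_Insulation = ((9−1)/6)² = 1.778
te_Drywall = (8 + 4·11 + 14)/6 = 66/6 = 11; σ²_Drywall = ((14−8)/6)² = 1.000

Forward pass:
ES_Excavation = 0; EF_Excavation = 6
ES_Foundation = 0; EF_Foundation = 7
ES_Framing = 0; EF_Framing = 8
ES_Roofing = 0; EF_Roofing = 16
ES_Electrical rough-in = max(EF_Excavation=6, EF_Framing=8) = 8; EF_Electrical rough-in = 8+6 = 14
ES_Plumbing rough-in = max(EF_Foundation=7, EF_Framing=8) = 8; EF_Plumbing rough-in = 8+10 = 18
ES_HVAC install = 6; EF_HVAC install = 6+14 = 20
ES_Insulation = 18; EF_Insulation = 18+3 = 21
ES_Drywall = max(EF_Roofing=16, EF_Electrical rough-in=14, EF_HVAC install=20, EF_Insulation=21) = 21; EF_Drywall = 21+11 = 32
Expected project duration μ = 32 hours. Critical path: Framing → Plumbing rough-in → Insulation → Drywall.

Variance along critical path = 9.000 + 2.778 + 1.778 + 1.000 = 14.556
σ = √14.556 = 3.815 hours

3.82 hours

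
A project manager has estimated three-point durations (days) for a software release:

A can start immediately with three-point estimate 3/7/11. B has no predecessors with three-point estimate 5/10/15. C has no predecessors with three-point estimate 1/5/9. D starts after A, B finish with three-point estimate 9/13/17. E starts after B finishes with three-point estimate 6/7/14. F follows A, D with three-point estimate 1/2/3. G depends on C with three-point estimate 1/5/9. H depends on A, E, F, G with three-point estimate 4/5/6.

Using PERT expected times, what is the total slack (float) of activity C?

te_A = (3 + 4·7 + 11)/6 = 42/6 = 7
te_B = (5 + 4·10 + 15)/6 = 60/6 = 10
te_C = (1 + 4·5 + 9)/6 = 30/6 = 5
te_D = (9 + 4·13 + 17)/6 = 78/6 = 13
te_E = (6 + 4·7 + 14)/6 = 48/6 = 8
te_F = (1 + 4·2 + 3)/6 = 12/6 = 2
te_G = (1 + 4·5 + 9)/6 = 30/6 = 5
te_H = (4 + 4·5 + 6)/6 = 30/6 = 5

Forward pass:
ES_A = 0; EF_A = 7
ES_B = 0; EF_B = 10
ES_C = 0; EF_C = 5
ES_D = max(EF_A=7, EF_B=10) = 10; EF_D = 10+13 = 23
ES_E = 10; EF_E = 10+8 = 18
ES_F = max(EF_A=7, EF_D=23) = 23; EF_F = 23+2 = 25
ES_G = 5; EF_G = 5+5 = 10
ES_H = max(EF_A=7, EF_E=18, EF_F=25, EF_G=10) = 25; EF_H = 25+5 = 30
Expected project duration μ = 30 days. Critical path: B → D → F → H.

Backward pass:
LF_H = 30; LS_H = 30−5 = 25
LF_G = LS_H = 25; LS_G = 25−5 = 20
LF_F = LS_H = 25; LS_F = 25−2 = 23
LF_E = LS_H = 25; LS_E = 25−8 = 17
LF_D = LS_F = 23; LS_D = 23−13 = 10
LF_C = LS_G = 20; LS_C = 20−5 = 15
LF_B = min(LS_D=10, LS_E=17) = 10; LS_B = 10−10 = 0
LF_A = min(LS_D=10, LS_F=23, LS_H=25) = 10; LS_A = 10−7 = 3
Slack_C = LS_C − ES_C = 15 − 0 = 15

15 days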